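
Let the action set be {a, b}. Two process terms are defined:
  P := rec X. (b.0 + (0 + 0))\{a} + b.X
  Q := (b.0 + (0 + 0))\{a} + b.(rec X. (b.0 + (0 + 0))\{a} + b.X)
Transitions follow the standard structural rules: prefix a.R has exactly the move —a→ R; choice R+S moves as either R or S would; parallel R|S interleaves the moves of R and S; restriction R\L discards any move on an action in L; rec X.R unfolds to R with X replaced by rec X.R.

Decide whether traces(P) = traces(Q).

traces(P) = traces(Q)

P's transition system — 2 states:
  m0 = rec X. (b.0 + (0 + 0))\{a} + b.X ⊢ ··b··> m0, ··b··> m1
  m1 = 0\{a} ⊢ ∅
Q's transition system — 3 states:
  n0 = (b.0 + (0 + 0))\{a} + b.(rec X. (b.0 + (0 + 0))\{a} + b.X) ⊢ ··b··> n1, ··b··> n2
  n1 = 0\{a} ⊢ ∅
  n2 = rec X. (b.0 + (0 + 0))\{a} + b.X ⊢ ··b··> n1, ··b··> n2
Partition-refinement fixed point:
  B0 = {m0, n0, n2}
  B1 = {m1, n1}
m0 ∈ B0, n0 ∈ B0 → same block
Bisimilar ⇒ trace-equivalent.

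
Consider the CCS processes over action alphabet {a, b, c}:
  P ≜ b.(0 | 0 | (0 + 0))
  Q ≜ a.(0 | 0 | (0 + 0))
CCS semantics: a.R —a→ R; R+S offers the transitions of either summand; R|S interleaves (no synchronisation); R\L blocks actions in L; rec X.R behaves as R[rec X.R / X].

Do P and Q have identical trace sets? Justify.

P's transition system — 2 states:
  m0 = b.(0 | 0 | (0 + 0)) has moves =b=> m1
  m1 = 0 | 0 | (0 + 0) has moves ∅
Q's transition system — 2 states:
  n0 = a.(0 | 0 | (0 + 0)) has moves =a=> n1
  n1 = 0 | 0 | (0 + 0) has moves ∅
Trace ⟨b⟩ through P, begin at {m0}:
  after b @ step 1: {m1}
  — P admits the full trace.
Trace ⟨b⟩ through Q, begin at {n0}:
  after b @ step 1: ∅ (Q stuck)

trace-distinct — witness ⟨b⟩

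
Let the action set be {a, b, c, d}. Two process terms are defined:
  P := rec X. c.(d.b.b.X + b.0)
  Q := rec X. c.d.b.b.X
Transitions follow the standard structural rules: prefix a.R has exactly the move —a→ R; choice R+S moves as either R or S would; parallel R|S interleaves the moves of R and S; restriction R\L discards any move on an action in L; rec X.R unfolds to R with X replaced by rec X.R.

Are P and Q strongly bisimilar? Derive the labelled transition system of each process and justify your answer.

Reachable graph of P (5 states):
  s0 = rec X. c.(d.b.b.X + b.0) has moves -c-> s1
  s1 = d.b.b.(rec X. c.(d.b.b.X + b.0)) + b.0 has moves -b-> s2, -d-> s3
  s2 = 0 has moves ·
  s3 = b.b.(rec X. c.(d.b.b.X + b.0)) has moves -b-> s4
  s4 = b.(rec X. c.(d.b.b.X + b.0)) has moves -b-> s0
Reachable graph of Q (4 states):
  t0 = rec X. c.d.b.b.X has moves -c-> t1
  t1 = d.b.b.(rec X. c.d.b.b.X) has moves -d-> t2
  t2 = b.b.(rec X. c.d.b.b.X) has moves -b-> t3
  t3 = b.(rec X. c.d.b.b.X) has moves -b-> t0
Bisimilarity quotient blocks:
  B0 = {s0}
  B1 = {s1}
  B2 = {s2}
  B3 = {s3}
  B4 = {s4}
  B5 = {t0}
  B6 = {t1}
  B7 = {t2}
  B8 = {t3}
s0 ∈ B0, t0 ∈ B5 → different blocks

not bisimilar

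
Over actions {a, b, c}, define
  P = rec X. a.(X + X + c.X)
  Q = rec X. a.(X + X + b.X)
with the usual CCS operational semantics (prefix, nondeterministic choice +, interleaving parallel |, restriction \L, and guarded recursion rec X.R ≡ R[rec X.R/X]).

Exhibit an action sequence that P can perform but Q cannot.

P's transition system — 2 states:
  p0 = rec X. a.(X + X + c.X) has moves ··a··> p1
  p1 = (rec X. a.(X + X + c.X)) + (rec X. a.(X + X + c.X)) + c.(rec X. a.(X + X + c.X)) has moves ··a··> p1, ··c··> p0
Q's transition system — 2 states:
  q0 = rec X. a.(X + X + b.X) has moves ··a··> q1
  q1 = (rec X. a.(X + X + b.X)) + (rec X. a.(X + X + b.X)) + b.(rec X. a.(X + X + b.X)) has moves ··a··> q1, ··b··> q0
Run σ = ⟨ac⟩ on P: start {p0}
  [1] a ⇒ {p1}
  [2] c ⇒ {p0}
  P completes σ.
Run σ = ⟨ac⟩ on Q: start {q0}
  [1] a ⇒ {q1}
  [2] c ⇒ ∅ (Q stuck)

ac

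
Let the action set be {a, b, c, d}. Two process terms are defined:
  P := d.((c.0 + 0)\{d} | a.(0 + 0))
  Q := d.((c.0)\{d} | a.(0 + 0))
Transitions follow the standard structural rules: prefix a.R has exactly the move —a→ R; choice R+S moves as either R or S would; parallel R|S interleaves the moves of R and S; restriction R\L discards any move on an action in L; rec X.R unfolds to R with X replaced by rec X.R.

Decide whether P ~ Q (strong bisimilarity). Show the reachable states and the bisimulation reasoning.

P ~ Q

P's transition system — 5 states:
  p0 = d.((c.0 + 0)\{d} | a.(0 + 0)) | -d-> p1
  p1 = (c.0 + 0)\{d} | a.(0 + 0) | -a-> p2, -c-> p3
  p2 = (c.0 + 0)\{d} | (0 + 0) | -c-> p4
  p3 = 0\{d} | a.(0 + 0) | -a-> p4
  p4 = 0\{d} | (0 + 0) | (no moves)
Q's transition system — 5 states:
  q0 = d.((c.0)\{d} | a.(0 + 0)) | -d-> q1
  q1 = (c.0)\{d} | a.(0 + 0) | -a-> q2, -c-> q3
  q2 = (c.0)\{d} | (0 + 0) | -c-> q4
  q3 = 0\{d} | a.(0 + 0) | -a-> q4
  q4 = 0\{d} | (0 + 0) | (no moves)
Bisimilarity quotient blocks:
  B0 = {p0, q0}
  B1 = {p1, q1}
  B2 = {p2, q2}
  B3 = {p4, q4}
  B4 = {p3, q3}
p0 ∈ B0, q0 ∈ B0 → same block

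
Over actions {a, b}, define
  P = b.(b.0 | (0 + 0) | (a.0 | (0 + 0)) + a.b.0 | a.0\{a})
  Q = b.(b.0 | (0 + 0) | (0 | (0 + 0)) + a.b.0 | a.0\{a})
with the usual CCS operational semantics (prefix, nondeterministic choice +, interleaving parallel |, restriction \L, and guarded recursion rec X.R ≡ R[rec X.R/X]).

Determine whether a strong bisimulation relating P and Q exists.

Reachable graph of P (10 states):
  s0 = b.(b.0 | (0 + 0) | (a.0 | (0 + 0)) + a.b.0 | a.0\{a}) :: -b-> s1
  s1 = b.0 | (0 + 0) | (a.0 | (0 + 0)) + a.b.0 | a.0\{a} :: -a-> s2, -a-> s3, -a-> s4, -b-> s5
  s2 = a.b.0 | 0\{a} :: -a-> s6
  s3 = b.0 | (0 + 0) | (0 | (0 + 0)) :: -b-> s7
  s4 = b.0 | a.0\{a} :: -a-> s6, -b-> s8
  s5 = 0 | (0 + 0) | (a.0 | (0 + 0)) :: -a-> s7
  s6 = b.0 | 0\{a} :: -b-> s9
  s7 = 0 | (0 + 0) | (0 | (0 + 0)) :: (no moves)
  s8 = 0 | a.0\{a} :: -a-> s9
  s9 = 0 | 0\{a} :: (no moves)
Reachable graph of Q (8 states):
  t0 = b.(b.0 | (0 + 0) | (0 | (0 + 0)) + a.b.0 | a.0\{a}) :: -b-> t1
  t1 = b.0 | (0 + 0) | (0 | (0 + 0)) + a.b.0 | a.0\{a} :: -a-> t2, -a-> t3, -b-> t4
  t2 = a.b.0 | 0\{a} :: -a-> t5
  t3 = b.0 | a.0\{a} :: -a-> t5, -b-> t6
  t4 = 0 | (0 + 0) | (0 | (0 + 0)) :: (no moves)
  t5 = b.0 | 0\{a} :: -b-> t7
  t6 = 0 | a.0\{a} :: -a-> t7
  t7 = 0 | 0\{a} :: (no moves)
Bisimilarity quotient blocks:
  B0 = {s0}
  B1 = {s1}
  B2 = {s3, s6, t5}
  B3 = {s7, s9, t4, t7}
  B4 = {s2, t2}
  B5 = {s4, t3}
  B6 = {s5, s8, t6}
  B7 = {t0}
  B8 = {t1}
s0 ∈ B0, t0 ∈ B7 → different blocks

P ≁ Q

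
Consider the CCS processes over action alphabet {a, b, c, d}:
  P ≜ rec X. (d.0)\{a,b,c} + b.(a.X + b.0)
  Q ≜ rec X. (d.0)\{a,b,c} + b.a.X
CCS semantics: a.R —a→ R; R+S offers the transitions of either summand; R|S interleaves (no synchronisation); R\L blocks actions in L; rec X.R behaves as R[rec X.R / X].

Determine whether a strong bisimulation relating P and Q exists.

Reachable graph of P (4 states):
  u0 = rec X. (d.0)\{a,b,c} + b.(a.X + b.0) has moves ··b··> u1, ··d··> u2
  u1 = a.(rec X. (d.0)\{a,b,c} + b.(a.X + b.0)) + b.0 has moves ··a··> u0, ··b··> u3
  u2 = 0\{a,b,c} has moves deadlocked
  u3 = 0 has moves deadlocked
Reachable graph of Q (3 states):
  v0 = rec X. (d.0)\{a,b,c} + b.a.X has moves ··b··> v1, ··d··> v2
  v1 = a.(rec X. (d.0)\{a,b,c} + b.a.X) has moves ··a··> v0
  v2 = 0\{a,b,c} has moves deadlocked
Bisimilarity quotient blocks:
  B0 = {u0}
  B1 = {u1}
  B2 = {u2, u3, v2}
  B3 = {v0}
  B4 = {v1}
u0 ∈ B0, v0 ∈ B3 → different blocks

NO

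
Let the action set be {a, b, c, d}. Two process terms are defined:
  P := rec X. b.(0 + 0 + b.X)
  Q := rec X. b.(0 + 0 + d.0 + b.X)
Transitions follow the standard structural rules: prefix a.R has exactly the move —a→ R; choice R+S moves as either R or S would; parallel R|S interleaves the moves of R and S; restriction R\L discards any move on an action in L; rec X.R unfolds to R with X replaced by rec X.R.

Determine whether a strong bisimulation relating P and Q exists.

Reachable graph of P (2 states):
  s0 = rec X. b.(0 + 0 + b.X) | —b→ s1
  s1 = 0 + 0 + b.(rec X. b.(0 + 0 + b.X)) | —b→ s0
Reachable graph of Q (3 states):
  t0 = rec X. b.(0 + 0 + d.0 + b.X) | —b→ t1
  t1 = 0 + 0 + d.0 + b.(rec X. b.(0 + 0 + d.0 + b.X)) | —b→ t0, —d→ t2
  t2 = 0 | ·
Partition-refinement fixed point:
  B0 = {s0, s1}
  B1 = {t0}
  B2 = {t1}
  B3 = {t2}
s0 ∈ B0, t0 ∈ B1 → different blocks

NO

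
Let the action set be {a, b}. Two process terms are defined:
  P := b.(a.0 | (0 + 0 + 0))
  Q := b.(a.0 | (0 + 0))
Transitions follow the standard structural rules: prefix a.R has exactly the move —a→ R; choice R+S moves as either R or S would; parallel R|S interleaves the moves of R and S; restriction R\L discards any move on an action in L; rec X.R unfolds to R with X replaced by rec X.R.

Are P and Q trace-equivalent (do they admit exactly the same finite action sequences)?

trace-equivalent

Reachable graph of P (3 states):
  u0 = b.(a.0 | (0 + 0 + 0)) → -b-> u1
  u1 = a.0 | (0 + 0 + 0) → -a-> u2
  u2 = 0 | (0 + 0 + 0) → stopped
Reachable graph of Q (3 states):
  v0 = b.(a.0 | (0 + 0)) → -b-> v1
  v1 = a.0 | (0 + 0) → -a-> v2
  v2 = 0 | (0 + 0) → stopped
Partition-refinement fixed point:
  B0 = {u0, v0}
  B1 = {u1, v1}
  B2 = {u2, v2}
u0 ∈ B0, v0 ∈ B0 → same block
Bisimilar ⇒ trace-equivalent.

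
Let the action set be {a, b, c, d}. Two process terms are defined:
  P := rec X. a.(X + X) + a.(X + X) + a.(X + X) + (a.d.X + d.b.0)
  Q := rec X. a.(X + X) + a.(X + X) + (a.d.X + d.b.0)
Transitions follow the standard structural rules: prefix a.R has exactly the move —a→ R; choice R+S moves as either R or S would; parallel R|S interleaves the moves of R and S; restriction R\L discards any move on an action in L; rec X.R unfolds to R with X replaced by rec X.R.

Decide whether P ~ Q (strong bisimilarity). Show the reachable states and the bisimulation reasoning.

P ~ Q

LTS(P): 5 reachable states
  m0 = rec X. a.(X + X) + a.(X + X) + a.(X + X) + (a.d.X + d.b.0) :: -a-> m1, -a-> m2, -d-> m3
  m1 = (rec X. a.(X + X) + a.(X + X) + a.(X + X) + (a.d.X + d.b.0)) + (rec X. a.(X + X) + a.(X + X) + a.(X + X) + (a.d.X + d.b.0)) :: -a-> m1, -a-> m2, -d-> m3
  m2 = d.(rec X. a.(X + X) + a.(X + X) + a.(X + X) + (a.d.X + d.b.0)) :: -d-> m0
  m3 = b.0 :: -b-> m4
  m4 = 0 :: stopped
LTS(Q): 5 reachable states
  n0 = rec X. a.(X + X) + a.(X + X) + (a.d.X + d.b.0) :: -a-> n1, -a-> n2, -d-> n3
  n1 = (rec X. a.(X + X) + a.(X + X) + (a.d.X + d.b.0)) + (rec X. a.(X + X) + a.(X + X) + (a.d.X + d.b.0)) :: -a-> n1, -a-> n2, -d-> n3
  n2 = d.(rec X. a.(X + X) + a.(X + X) + (a.d.X + d.b.0)) :: -d-> n0
  n3 = b.0 :: -b-> n4
  n4 = 0 :: stopped
Bisimilarity quotient blocks:
  B0 = {m0, m1, n0, n1}
  B1 = {m2, n2}
  B2 = {m3, n3}
  B3 = {m4, n4}
m0 ∈ B0, n0 ∈ B0 → same block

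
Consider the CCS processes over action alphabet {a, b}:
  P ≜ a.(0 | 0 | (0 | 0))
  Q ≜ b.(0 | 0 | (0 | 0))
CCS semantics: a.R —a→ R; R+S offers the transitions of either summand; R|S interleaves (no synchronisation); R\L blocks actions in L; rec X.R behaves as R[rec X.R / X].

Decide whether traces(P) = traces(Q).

Reachable graph of P (2 states):
  p0 = a.(0 | 0 | (0 | 0)) → ··a··> p1
  p1 = 0 | 0 | (0 | 0) → deadlocked
Reachable graph of Q (2 states):
  q0 = b.(0 | 0 | (0 | 0)) → ··b··> q1
  q1 = 0 | 0 | (0 | 0) → deadlocked
Executing a from P (initial set {p0}):
  [1] a ⇒ {p1}
  ✓ P
Executing a from Q (initial set {q0}):
  [1] a ⇒ ∅  — Q cannot continue

NO — witness ⟨a⟩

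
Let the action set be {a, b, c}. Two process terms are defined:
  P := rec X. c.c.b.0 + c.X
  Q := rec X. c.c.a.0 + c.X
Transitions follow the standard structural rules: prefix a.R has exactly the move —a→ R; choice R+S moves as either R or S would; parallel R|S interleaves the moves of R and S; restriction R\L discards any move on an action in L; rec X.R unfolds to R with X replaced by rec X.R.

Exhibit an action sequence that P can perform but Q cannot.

Reachable graph of P (4 states):
  u0 = rec X. c.c.b.0 + c.X → ··c··> u0, ··c··> u1
  u1 = c.b.0 → ··c··> u2
  u2 = b.0 → ··b··> u3
  u3 = 0 → ∅
Reachable graph of Q (4 states):
  v0 = rec X. c.c.a.0 + c.X → ··c··> v0, ··c··> v1
  v1 = c.a.0 → ··c··> v2
  v2 = a.0 → ··a··> v3
  v3 = 0 → ∅
Executing ccb from P (initial set {u0}):
  step 1 (c): {u0, u1}
  step 2 (c): {u0, u1, u2}
  step 3 (b): {u3}
  — P admits the full trace.
Executing ccb from Q (initial set {v0}):
  step 1 (c): {v0, v1}
  step 2 (c): {v0, v1, v2}
  step 3 (b): ∅  — Q cannot continue

ccb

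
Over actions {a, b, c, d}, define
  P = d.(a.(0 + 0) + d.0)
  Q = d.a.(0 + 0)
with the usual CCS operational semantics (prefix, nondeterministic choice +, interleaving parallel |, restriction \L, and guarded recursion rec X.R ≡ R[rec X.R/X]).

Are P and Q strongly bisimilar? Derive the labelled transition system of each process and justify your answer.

P ≁ Q

P's transition system — 4 states:
  u0 = d.(a.(0 + 0) + d.0) → -d-> u1
  u1 = a.(0 + 0) + d.0 → -a-> u2, -d-> u3
  u2 = 0 + 0 → (no moves)
  u3 = 0 → (no moves)
Q's transition system — 3 states:
  v0 = d.a.(0 + 0) → -d-> v1
  v1 = a.(0 + 0) → -a-> v2
  v2 = 0 + 0 → (no moves)
Partition-refinement fixed point:
  B0 = {u0}
  B1 = {u1}
  B2 = {u2, u3, v2}
  B3 = {v0}
  B4 = {v1}
u0 ∈ B0, v0 ∈ B3 → different blocks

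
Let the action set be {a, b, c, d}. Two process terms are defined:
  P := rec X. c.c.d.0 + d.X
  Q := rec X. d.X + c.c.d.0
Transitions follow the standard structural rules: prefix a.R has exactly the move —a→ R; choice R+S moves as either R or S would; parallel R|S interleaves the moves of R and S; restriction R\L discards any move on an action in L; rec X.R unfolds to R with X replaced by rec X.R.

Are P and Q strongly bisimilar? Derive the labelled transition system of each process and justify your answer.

YES

P's transition system — 4 states:
  p0 = rec X. c.c.d.0 + d.X | —c→ p1, —d→ p0
  p1 = c.d.0 | —c→ p2
  p2 = d.0 | —d→ p3
  p3 = 0 | stopped
Q's transition system — 4 states:
  q0 = rec X. d.X + c.c.d.0 | —c→ q1, —d→ q0
  q1 = c.d.0 | —c→ q2
  q2 = d.0 | —d→ q3
  q3 = 0 | stopped
Coarsest stable partition (strong bisimilarity classes):
  B0 = {p0, q0}
  B1 = {p1, q1}
  B2 = {p2, q2}
  B3 = {p3, q3}
p0 ∈ B0, q0 ∈ B0 → same block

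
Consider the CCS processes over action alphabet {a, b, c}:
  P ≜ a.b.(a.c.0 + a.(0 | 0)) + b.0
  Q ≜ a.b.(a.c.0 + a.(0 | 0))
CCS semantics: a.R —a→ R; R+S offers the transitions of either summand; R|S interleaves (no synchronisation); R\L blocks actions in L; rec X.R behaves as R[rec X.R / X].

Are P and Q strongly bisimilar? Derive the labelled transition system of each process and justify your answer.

P ≁ Q

LTS(P): 6 reachable states
  m0 = a.b.(a.c.0 + a.(0 | 0)) + b.0 | ··a··> m1, ··b··> m2
  m1 = b.(a.c.0 + a.(0 | 0)) | ··b··> m3
  m2 = 0 | ·
  m3 = a.c.0 + a.(0 | 0) | ··a··> m4, ··a··> m5
  m4 = 0 | 0 | ·
  m5 = c.0 | ··c··> m2
LTS(Q): 6 reachable states
  n0 = a.b.(a.c.0 + a.(0 | 0)) | ··a··> n1
  n1 = b.(a.c.0 + a.(0 | 0)) | ··b··> n2
  n2 = a.c.0 + a.(0 | 0) | ··a··> n3, ··a··> n4
  n3 = 0 | 0 | ·
  n4 = c.0 | ··c··> n5
  n5 = 0 | ·
Bisimilarity quotient blocks:
  B0 = {m0}
  B1 = {m1, n1}
  B2 = {m3, n2}
  B3 = {m2, m4, n3, n5}
  B4 = {m5, n4}
  B5 = {n0}
m0 ∈ B0, n0 ∈ B5 → different blocks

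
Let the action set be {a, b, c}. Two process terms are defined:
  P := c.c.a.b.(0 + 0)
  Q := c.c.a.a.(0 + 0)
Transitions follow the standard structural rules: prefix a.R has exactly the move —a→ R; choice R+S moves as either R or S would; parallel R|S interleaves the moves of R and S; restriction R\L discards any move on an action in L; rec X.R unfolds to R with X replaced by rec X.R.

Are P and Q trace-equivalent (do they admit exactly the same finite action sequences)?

LTS(P): 5 reachable states
  s0 = c.c.a.b.(0 + 0) has moves -c-> s1
  s1 = c.a.b.(0 + 0) has moves -c-> s2
  s2 = a.b.(0 + 0) has moves -a-> s3
  s3 = b.(0 + 0) has moves -b-> s4
  s4 = 0 + 0 has moves ·
LTS(Q): 5 reachable states
  t0 = c.c.a.a.(0 + 0) has moves -c-> t1
  t1 = c.a.a.(0 + 0) has moves -c-> t2
  t2 = a.a.(0 + 0) has moves -a-> t3
  t3 = a.(0 + 0) has moves -a-> t4
  t4 = 0 + 0 has moves ·
Executing ccab from P (initial set {s0}):
  step 1 (c): {s1}
  step 2 (c): {s2}
  step 3 (a): {s3}
  step 4 (b): {s4}
  P completes σ.
Executing ccab from Q (initial set {t0}):
  step 1 (c): {t1}
  step 2 (c): {t2}
  step 3 (a): {t3}
  step 4 (b): ∅ (Q stuck)

trace-distinct — witness ⟨ccab⟩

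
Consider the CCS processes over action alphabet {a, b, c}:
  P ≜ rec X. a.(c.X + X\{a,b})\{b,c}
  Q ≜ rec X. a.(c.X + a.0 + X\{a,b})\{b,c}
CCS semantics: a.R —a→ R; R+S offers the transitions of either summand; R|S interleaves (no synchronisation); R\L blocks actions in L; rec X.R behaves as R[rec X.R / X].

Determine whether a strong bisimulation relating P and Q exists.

NO

P's transition system — 2 states:
  m0 = rec X. a.(c.X + X\{a,b})\{b,c} → -a-> m1
  m1 = (c.(rec X. a.(c.X + X\{a,b})\{b,c}) + (rec X. a.(c.X + X\{a,b})\{b,c})\{a,b})\{b,c} → ∅
Q's transition system — 3 states:
  n0 = rec X. a.(c.X + a.0 + X\{a,b})\{b,c} → -a-> n1
  n1 = (c.(rec X. a.(c.X + a.0 + X\{a,b})\{b,c}) + a.0 + (rec X. a.(c.X + a.0 + X\{a,b})\{b,c})\{a,b})\{b,c} → -a-> n2
  n2 = 0\{b,c} → ∅
Partition-refinement fixed point:
  B0 = {m0, n1}
  B1 = {m1, n2}
  B2 = {n0}
m0 ∈ B0, n0 ∈ B2 → different blocks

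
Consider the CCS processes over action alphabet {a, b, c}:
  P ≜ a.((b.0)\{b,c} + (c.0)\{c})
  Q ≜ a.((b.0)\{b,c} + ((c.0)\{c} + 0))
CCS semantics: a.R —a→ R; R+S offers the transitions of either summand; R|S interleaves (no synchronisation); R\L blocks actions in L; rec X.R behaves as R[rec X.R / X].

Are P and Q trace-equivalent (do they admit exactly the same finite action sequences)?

LTS(P): 2 reachable states
  u0 = a.((b.0)\{b,c} + (c.0)\{c}) → —a→ u1
  u1 = (b.0)\{b,c} + (c.0)\{c} → ·
LTS(Q): 2 reachable states
  v0 = a.((b.0)\{b,c} + ((c.0)\{c} + 0)) → —a→ v1
  v1 = (b.0)\{b,c} + ((c.0)\{c} + 0) → ·
Coarsest stable partition (strong bisimilarity classes):
  B0 = {u0, v0}
  B1 = {u1, v1}
u0 ∈ B0, v0 ∈ B0 → same block
Bisimilar ⇒ trace-equivalent.

traces(P) = traces(Q)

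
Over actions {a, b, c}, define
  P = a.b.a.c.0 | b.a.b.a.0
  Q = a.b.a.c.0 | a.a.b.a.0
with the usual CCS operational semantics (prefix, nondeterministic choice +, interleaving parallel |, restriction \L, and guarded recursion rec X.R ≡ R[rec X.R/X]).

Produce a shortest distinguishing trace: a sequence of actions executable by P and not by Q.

P's transition system — 25 states:
  p0 = a.b.a.c.0 | b.a.b.a.0 :: =a=> p1, =b=> p2
  p1 = b.a.c.0 | b.a.b.a.0 :: =b=> p3, =b=> p4
  p2 = a.b.a.c.0 | a.b.a.0 :: =a=> p4, =a=> p5
  p3 = a.c.0 | b.a.b.a.0 :: =a=> p6, =b=> p7
  p4 = b.a.c.0 | a.b.a.0 :: =a=> p8, =b=> p7
  p5 = a.b.a.c.0 | b.a.0 :: =a=> p8, =b=> p9
  p6 = c.0 | b.a.b.a.0 :: =b=> p10, =c=> p11
  p7 = a.c.0 | a.b.a.0 :: =a=> p10, =a=> p12
  p8 = b.a.c.0 | b.a.0 :: =b=> p12, =b=> p13
  p9 = a.b.a.c.0 | a.0 :: =a=> p13, =a=> p14
  p10 = c.0 | a.b.a.0 :: =a=> p15, =c=> p16
  p11 = 0 | b.a.b.a.0 :: =b=> p16
  p12 = a.c.0 | b.a.0 :: =a=> p15, =b=> p17
  p13 = b.a.c.0 | a.0 :: =a=> p18, =b=> p17
  p14 = a.b.a.c.0 | 0 :: =a=> p18
  p15 = c.0 | b.a.0 :: =b=> p19, =c=> p20
  p16 = 0 | a.b.a.0 :: =a=> p20
  p17 = a.c.0 | a.0 :: =a=> p19, =a=> p21
  p18 = b.a.c.0 | 0 :: =b=> p21
  p19 = c.0 | a.0 :: =a=> p22, =c=> p23
  p20 = 0 | b.a.0 :: =b=> p23
  p21 = a.c.0 | 0 :: =a=> p22
  p22 = c.0 | 0 :: =c=> p24
  p23 = 0 | a.0 :: =a=> p24
  p24 = 0 | 0 :: stopped
Q's transition system — 25 states:
  q0 = a.b.a.c.0 | a.a.b.a.0 :: =a=> q1, =a=> q2
  q1 = a.b.a.c.0 | a.b.a.0 :: =a=> q3, =a=> q4
  q2 = b.a.c.0 | a.a.b.a.0 :: =a=> q4, =b=> q5
  q3 = a.b.a.c.0 | b.a.0 :: =a=> q6, =b=> q7
  q4 = b.a.c.0 | a.b.a.0 :: =a=> q6, =b=> q8
  q5 = a.c.0 | a.a.b.a.0 :: =a=> q8, =a=> q9
  q6 = b.a.c.0 | b.a.0 :: =b=> q10, =b=> q11
  q7 = a.b.a.c.0 | a.0 :: =a=> q11, =a=> q12
  q8 = a.c.0 | a.b.a.0 :: =a=> q10, =a=> q13
  q9 = c.0 | a.a.b.a.0 :: =a=> q13, =c=> q14
  q10 = a.c.0 | b.a.0 :: =a=> q15, =b=> q16
  q11 = b.a.c.0 | a.0 :: =a=> q17, =b=> q16
  q12 = a.b.a.c.0 | 0 :: =a=> q17
  q13 = c.0 | a.b.a.0 :: =a=> q15, =c=> q18
  q14 = 0 | a.a.b.a.0 :: =a=> q18
  q15 = c.0 | b.a.0 :: =b=> q19, =c=> q20
  q16 = a.c.0 | a.0 :: =a=> q19, =a=> q21
  q17 = b.a.c.0 | 0 :: =b=> q21
  q18 = 0 | a.b.a.0 :: =a=> q20
  q19 = c.0 | a.0 :: =a=> q22, =c=> q23
  q20 = 0 | b.a.0 :: =b=> q23
  q21 = a.c.0 | 0 :: =a=> q22
  q22 = c.0 | 0 :: =c=> q24
  q23 = 0 | a.0 :: =a=> q24
  q24 = 0 | 0 :: stopped
Trace ⟨b⟩ through P, begin at {p0}:
  [1] b ⇒ {p2}
  ✓ P
Trace ⟨b⟩ through Q, begin at {q0}:
  [1] b ⇒ ∅  — Q cannot continue

b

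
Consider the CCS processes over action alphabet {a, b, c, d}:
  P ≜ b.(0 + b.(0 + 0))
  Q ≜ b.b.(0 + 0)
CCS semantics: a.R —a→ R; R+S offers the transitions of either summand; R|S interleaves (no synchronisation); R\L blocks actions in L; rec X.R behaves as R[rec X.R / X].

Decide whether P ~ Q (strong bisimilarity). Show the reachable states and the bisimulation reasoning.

YES

Reachable graph of P (3 states):
  u0 = b.(0 + b.(0 + 0)) has moves =b=> u1
  u1 = 0 + b.(0 + 0) has moves =b=> u2
  u2 = 0 + 0 has moves deadlocked
Reachable graph of Q (3 states):
  v0 = b.b.(0 + 0) has moves =b=> v1
  v1 = b.(0 + 0) has moves =b=> v2
  v2 = 0 + 0 has moves deadlocked
Coarsest stable partition (strong bisimilarity classes):
  B0 = {u0, v0}
  B1 = {u1, v1}
  B2 = {u2, v2}
u0 ∈ B0, v0 ∈ B0 → same block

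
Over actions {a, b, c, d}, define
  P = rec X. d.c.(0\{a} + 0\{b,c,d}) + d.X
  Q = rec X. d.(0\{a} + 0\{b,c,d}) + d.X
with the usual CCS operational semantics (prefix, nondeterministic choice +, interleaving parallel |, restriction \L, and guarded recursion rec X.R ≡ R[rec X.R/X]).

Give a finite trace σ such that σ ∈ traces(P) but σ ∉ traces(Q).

dc

Reachable graph of P (3 states):
  u0 = rec X. d.c.(0\{a} + 0\{b,c,d}) + d.X → --d--▸ u0, --d--▸ u1
  u1 = c.(0\{a} + 0\{b,c,d}) → --c--▸ u2
  u2 = 0\{a} + 0\{b,c,d} → deadlocked
Reachable graph of Q (2 states):
  v0 = rec X. d.(0\{a} + 0\{b,c,d}) + d.X → --d--▸ v0, --d--▸ v1
  v1 = 0\{a} + 0\{b,c,d} → deadlocked
Executing dc from P (initial set {u0}):
  step 1 (d): {u0, u1}
  step 2 (c): {u2}
  ✓ P
Executing dc from Q (initial set {v0}):
  step 1 (d): {v0, v1}
  step 2 (c): ∅ (Q stuck)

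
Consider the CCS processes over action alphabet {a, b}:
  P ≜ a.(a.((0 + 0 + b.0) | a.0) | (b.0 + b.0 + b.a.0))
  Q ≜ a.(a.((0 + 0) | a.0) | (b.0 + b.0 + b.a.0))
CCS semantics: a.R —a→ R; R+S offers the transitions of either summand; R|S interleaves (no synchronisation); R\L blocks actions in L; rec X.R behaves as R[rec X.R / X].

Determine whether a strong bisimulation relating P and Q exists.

not bisimilar

Reachable graph of P (16 states):
  s0 = a.(a.((0 + 0 + b.0) | a.0) | (b.0 + b.0 + b.a.0)) ⊢ -a-> s1
  s1 = a.((0 + 0 + b.0) | a.0) | (b.0 + b.0 + b.a.0) ⊢ -a-> s2, -b-> s3, -b-> s4
  s2 = (0 + 0 + b.0) | a.0 | (b.0 + b.0 + b.a.0) ⊢ -a-> s5, -b-> s6, -b-> s7, -b-> s8
  s3 = a.((0 + 0 + b.0) | a.0) | 0 ⊢ -a-> s6
  s4 = a.((0 + 0 + b.0) | a.0) | a.0 ⊢ -a-> s3, -a-> s7
  s5 = (0 + 0 + b.0) | 0 | (b.0 + b.0 + b.a.0) ⊢ -b-> s10, -b-> s11, -b-> s9
  s6 = (0 + 0 + b.0) | a.0 | 0 ⊢ -a-> s9, -b-> s12
  s7 = (0 + 0 + b.0) | a.0 | a.0 ⊢ -a-> s10, -a-> s6, -b-> s13
  s8 = 0 | a.0 | (b.0 + b.0 + b.a.0) ⊢ -a-> s11, -b-> s12, -b-> s13
  s9 = (0 + 0 + b.0) | 0 | 0 ⊢ -b-> s14
  s10 = (0 + 0 + b.0) | 0 | a.0 ⊢ -a-> s9, -b-> s15
  s11 = 0 | 0 | (b.0 + b.0 + b.a.0) ⊢ -b-> s14, -b-> s15
  s12 = 0 | a.0 | 0 ⊢ -a-> s14
  s13 = 0 | a.0 | a.0 ⊢ -a-> s12, -a-> s15
  s14 = 0 | 0 | 0 ⊢ stopped
  s15 = 0 | 0 | a.0 ⊢ -a-> s14
Reachable graph of Q (10 states):
  t0 = a.(a.((0 + 0) | a.0) | (b.0 + b.0 + b.a.0)) ⊢ -a-> t1
  t1 = a.((0 + 0) | a.0) | (b.0 + b.0 + b.a.0) ⊢ -a-> t2, -b-> t3, -b-> t4
  t2 = (0 + 0) | a.0 | (b.0 + b.0 + b.a.0) ⊢ -a-> t5, -b-> t6, -b-> t7
  t3 = a.((0 + 0) | a.0) | 0 ⊢ -a-> t6
  t4 = a.((0 + 0) | a.0) | a.0 ⊢ -a-> t3, -a-> t7
  t5 = (0 + 0) | 0 | (b.0 + b.0 + b.a.0) ⊢ -b-> t8, -b-> t9
  t6 = (0 + 0) | a.0 | 0 ⊢ -a-> t8
  t7 = (0 + 0) | a.0 | a.0 ⊢ -a-> t6, -a-> t9
  t8 = (0 + 0) | 0 | 0 ⊢ stopped
  t9 = (0 + 0) | 0 | a.0 ⊢ -a-> t8
Bisimilarity quotient blocks:
  B0 = {s0}
  B1 = {s1}
  B2 = {s2}
  B3 = {s5}
  B4 = {s10, s6}
  B5 = {s12, s15, t6, t9}
  B6 = {s14, t8}
  B7 = {s9}
  B8 = {s11, t5}
  B9 = {s8, t2}
  B10 = {s13, t3, t7}
  B11 = {s7}
  B12 = {s4}
  B13 = {s3}
  B14 = {t0}
  B15 = {t1}
  B16 = {t4}
s0 ∈ B0, t0 ∈ B14 → different blocks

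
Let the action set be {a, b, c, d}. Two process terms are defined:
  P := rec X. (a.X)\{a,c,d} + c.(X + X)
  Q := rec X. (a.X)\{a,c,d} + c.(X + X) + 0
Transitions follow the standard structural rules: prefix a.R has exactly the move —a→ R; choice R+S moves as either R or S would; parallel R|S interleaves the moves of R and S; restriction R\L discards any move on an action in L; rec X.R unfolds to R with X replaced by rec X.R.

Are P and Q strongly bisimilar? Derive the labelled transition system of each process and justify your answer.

bisimilar

LTS(P): 2 reachable states
  s0 = rec X. (a.X)\{a,c,d} + c.(X + X) | -c-> s1
  s1 = (rec X. (a.X)\{a,c,d} + c.(X + X)) + (rec X. (a.X)\{a,c,d} + c.(X + X)) | -c-> s1
LTS(Q): 2 reachable states
  t0 = rec X. (a.X)\{a,c,d} + c.(X + X) + 0 | -c-> t1
  t1 = (rec X. (a.X)\{a,c,d} + c.(X + X) + 0) + (rec X. (a.X)\{a,c,d} + c.(X + X) + 0) | -c-> t1
Partition-refinement fixed point:
  B0 = {s0, s1, t0, t1}
s0 ∈ B0, t0 ∈ B0 → same block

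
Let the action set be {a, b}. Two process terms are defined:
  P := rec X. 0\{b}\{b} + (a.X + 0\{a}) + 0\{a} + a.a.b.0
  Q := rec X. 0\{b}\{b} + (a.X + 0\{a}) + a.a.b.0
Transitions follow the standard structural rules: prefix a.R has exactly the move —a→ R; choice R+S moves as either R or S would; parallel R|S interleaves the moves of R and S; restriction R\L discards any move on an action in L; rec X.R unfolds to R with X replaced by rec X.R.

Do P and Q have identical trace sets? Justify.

traces(P) = traces(Q)

LTS(P): 4 reachable states
  u0 = rec X. 0\{b}\{b} + (a.X + 0\{a}) + 0\{a} + a.a.b.0 has moves —a→ u0, —a→ u1
  u1 = a.b.0 has moves —a→ u2
  u2 = b.0 has moves —b→ u3
  u3 = 0 has moves (no moves)
LTS(Q): 4 reachable states
  v0 = rec X. 0\{b}\{b} + (a.X + 0\{a}) + a.a.b.0 has moves —a→ v0, —a→ v1
  v1 = a.b.0 has moves —a→ v2
  v2 = b.0 has moves —b→ v3
  v3 = 0 has moves (no moves)
Partition-refinement fixed point:
  B0 = {u0, v0}
  B1 = {u1, v1}
  B2 = {u2, v2}
  B3 = {u3, v3}
u0 ∈ B0, v0 ∈ B0 → same block
Bisimilar ⇒ trace-equivalent.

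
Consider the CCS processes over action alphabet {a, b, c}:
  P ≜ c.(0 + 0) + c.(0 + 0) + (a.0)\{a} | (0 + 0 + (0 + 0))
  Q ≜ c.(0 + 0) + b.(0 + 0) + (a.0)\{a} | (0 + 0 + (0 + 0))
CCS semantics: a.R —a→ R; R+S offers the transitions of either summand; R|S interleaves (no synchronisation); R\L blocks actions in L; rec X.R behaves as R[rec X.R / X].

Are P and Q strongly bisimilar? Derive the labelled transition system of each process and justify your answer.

not bisimilar

Reachable graph of P (2 states):
  m0 = c.(0 + 0) + c.(0 + 0) + (a.0)\{a} | (0 + 0 + (0 + 0)) → -c-> m1
  m1 = 0 + 0 → ·
Reachable graph of Q (2 states):
  n0 = c.(0 + 0) + b.(0 + 0) + (a.0)\{a} | (0 + 0 + (0 + 0)) → -b-> n1, -c-> n1
  n1 = 0 + 0 → ·
Partition-refinement fixed point:
  B0 = {m0}
  B1 = {m1, n1}
  B2 = {n0}
m0 ∈ B0, n0 ∈ B2 → different blocks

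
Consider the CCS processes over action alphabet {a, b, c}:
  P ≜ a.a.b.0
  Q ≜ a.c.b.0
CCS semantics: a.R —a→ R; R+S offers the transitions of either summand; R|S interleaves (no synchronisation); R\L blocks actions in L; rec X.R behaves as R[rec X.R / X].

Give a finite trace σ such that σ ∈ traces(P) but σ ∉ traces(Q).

aa

P's transition system — 4 states:
  s0 = a.a.b.0 :: =a=> s1
  s1 = a.b.0 :: =a=> s2
  s2 = b.0 :: =b=> s3
  s3 = 0 :: deadlocked
Q's transition system — 4 states:
  t0 = a.c.b.0 :: =a=> t1
  t1 = c.b.0 :: =c=> t2
  t2 = b.0 :: =b=> t3
  t3 = 0 :: deadlocked
Executing aa from P (initial set {s0}):
  after a @ step 1: {s1}
  after a @ step 2: {s2}
  P completes σ.
Executing aa from Q (initial set {t0}):
  after a @ step 1: {t1}
  after a @ step 2: no successor for Q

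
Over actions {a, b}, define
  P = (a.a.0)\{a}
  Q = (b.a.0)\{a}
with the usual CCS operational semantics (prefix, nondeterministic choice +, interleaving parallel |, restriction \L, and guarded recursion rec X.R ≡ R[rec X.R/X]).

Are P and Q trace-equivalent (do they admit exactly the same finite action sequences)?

P's transition system — 1 states:
  m0 = (a.a.0)\{a} | ·
Q's transition system — 2 states:
  n0 = (b.a.0)\{a} | -b-> n1
  n1 = (a.0)\{a} | ·
Trace ⟨b⟩ through Q, begin at {n0}:
  after b @ step 1: {n1}
  — Q admits the full trace.
Trace ⟨b⟩ through P, begin at {m0}:
  after b @ step 1: no successor for P

traces(P) ≠ traces(Q) — witness ⟨b⟩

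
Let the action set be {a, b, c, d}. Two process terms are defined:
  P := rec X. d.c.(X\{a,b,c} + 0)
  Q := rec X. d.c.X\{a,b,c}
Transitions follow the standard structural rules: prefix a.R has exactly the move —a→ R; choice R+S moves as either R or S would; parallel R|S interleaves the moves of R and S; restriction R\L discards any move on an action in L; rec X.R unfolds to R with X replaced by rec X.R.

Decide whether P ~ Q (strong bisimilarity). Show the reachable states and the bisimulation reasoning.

Reachable graph of P (4 states):
  u0 = rec X. d.c.(X\{a,b,c} + 0) :: =d=> u1
  u1 = c.((rec X. d.c.(X\{a,b,c} + 0))\{a,b,c} + 0) :: =c=> u2
  u2 = (rec X. d.c.(X\{a,b,c} + 0))\{a,b,c} + 0 :: =d=> u3
  u3 = (c.((rec X. d.c.(X\{a,b,c} + 0))\{a,b,c} + 0))\{a,b,c} :: deadlocked
Reachable graph of Q (4 states):
  v0 = rec X. d.c.X\{a,b,c} :: =d=> v1
  v1 = c.(rec X. d.c.X\{a,b,c})\{a,b,c} :: =c=> v2
  v2 = (rec X. d.c.X\{a,b,c})\{a,b,c} :: =d=> v3
  v3 = (c.(rec X. d.c.X\{a,b,c})\{a,b,c})\{a,b,c} :: deadlocked
Coarsest stable partition (strong bisimilarity classes):
  B0 = {u0, v0}
  B1 = {u1, v1}
  B2 = {u2, v2}
  B3 = {u3, v3}
u0 ∈ B0, v0 ∈ B0 → same block

P ~ Q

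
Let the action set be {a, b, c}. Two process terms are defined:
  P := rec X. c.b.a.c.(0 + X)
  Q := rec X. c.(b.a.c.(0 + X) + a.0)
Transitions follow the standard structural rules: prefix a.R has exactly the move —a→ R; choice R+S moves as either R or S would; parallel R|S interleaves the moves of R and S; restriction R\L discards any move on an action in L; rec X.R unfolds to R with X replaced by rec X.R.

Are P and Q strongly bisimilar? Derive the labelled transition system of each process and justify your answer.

P's transition system — 5 states:
  u0 = rec X. c.b.a.c.(0 + X) | --c--▸ u1
  u1 = b.a.c.(0 + (rec X. c.b.a.c.(0 + X))) | --b--▸ u2
  u2 = a.c.(0 + (rec X. c.b.a.c.(0 + X))) | --a--▸ u3
  u3 = c.(0 + (rec X. c.b.a.c.(0 + X))) | --c--▸ u4
  u4 = 0 + (rec X. c.b.a.c.(0 + X)) | --c--▸ u1
Q's transition system — 6 states:
  v0 = rec X. c.(b.a.c.(0 + X) + a.0) | --c--▸ v1
  v1 = b.a.c.(0 + (rec X. c.(b.a.c.(0 + X) + a.0))) + a.0 | --a--▸ v2, --b--▸ v3
  v2 = 0 | deadlocked
  v3 = a.c.(0 + (rec X. c.(b.a.c.(0 + X) + a.0))) | --a--▸ v4
  v4 = c.(0 + (rec X. c.(b.a.c.(0 + X) + a.0))) | --c--▸ v5
  v5 = 0 + (rec X. c.(b.a.c.(0 + X) + a.0)) | --c--▸ v1
Coarsest stable partition (strong bisimilarity classes):
  B0 = {u0, u4}
  B1 = {u1}
  B2 = {u2}
  B3 = {u3}
  B4 = {v0, v5}
  B5 = {v1}
  B6 = {v2}
  B7 = {v3}
  B8 = {v4}
u0 ∈ B0, v0 ∈ B4 → different blocks

NO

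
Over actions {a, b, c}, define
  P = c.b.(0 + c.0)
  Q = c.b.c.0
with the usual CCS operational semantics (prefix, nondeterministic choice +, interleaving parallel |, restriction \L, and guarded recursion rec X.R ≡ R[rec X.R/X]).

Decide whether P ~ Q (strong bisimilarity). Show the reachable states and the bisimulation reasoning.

P's transition system — 4 states:
  u0 = c.b.(0 + c.0) → --c--▸ u1
  u1 = b.(0 + c.0) → --b--▸ u2
  u2 = 0 + c.0 → --c--▸ u3
  u3 = 0 → (no moves)
Q's transition system — 4 states:
  v0 = c.b.c.0 → --c--▸ v1
  v1 = b.c.0 → --b--▸ v2
  v2 = c.0 → --c--▸ v3
  v3 = 0 → (no moves)
Bisimilarity quotient blocks:
  B0 = {u0, v0}
  B1 = {u1, v1}
  B2 = {u2, v2}
  B3 = {u3, v3}
u0 ∈ B0, v0 ∈ B0 → same block

YES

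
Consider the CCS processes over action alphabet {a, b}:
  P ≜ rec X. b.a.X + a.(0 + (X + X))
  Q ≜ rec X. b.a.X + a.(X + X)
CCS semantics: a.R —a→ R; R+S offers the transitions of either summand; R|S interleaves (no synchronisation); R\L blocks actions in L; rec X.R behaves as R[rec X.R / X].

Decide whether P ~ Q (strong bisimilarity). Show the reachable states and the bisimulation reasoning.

Reachable graph of P (3 states):
  p0 = rec X. b.a.X + a.(0 + (X + X)) has moves --a--▸ p1, --b--▸ p2
  p1 = 0 + ((rec X. b.a.X + a.(0 + (X + X))) + (rec X. b.a.X + a.(0 + (X + X)))) has moves --a--▸ p1, --b--▸ p2
  p2 = a.(rec X. b.a.X + a.(0 + (X + X))) has moves --a--▸ p0
Reachable graph of Q (3 states):
  q0 = rec X. b.a.X + a.(X + X) has moves --a--▸ q1, --b--▸ q2
  q1 = (rec X. b.a.X + a.(X + X)) + (rec X. b.a.X + a.(X + X)) has moves --a--▸ q1, --b--▸ q2
  q2 = a.(rec X. b.a.X + a.(X + X)) has moves --a--▸ q0
Coarsest stable partition (strong bisimilarity classes):
  B0 = {p0, p1, q0, q1}
  B1 = {p2, q2}
p0 ∈ B0, q0 ∈ B0 → same block

P ~ Q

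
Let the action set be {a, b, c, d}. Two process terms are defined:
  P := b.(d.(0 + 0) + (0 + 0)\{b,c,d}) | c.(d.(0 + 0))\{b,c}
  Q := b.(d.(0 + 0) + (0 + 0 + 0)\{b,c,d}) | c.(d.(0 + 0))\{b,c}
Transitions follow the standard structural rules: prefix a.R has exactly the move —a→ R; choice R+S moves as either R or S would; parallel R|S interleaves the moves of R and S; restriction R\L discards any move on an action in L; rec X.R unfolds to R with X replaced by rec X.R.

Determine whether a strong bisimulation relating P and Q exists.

P ~ Q

LTS(P): 9 reachable states
  m0 = b.(d.(0 + 0) + (0 + 0)\{b,c,d}) | c.(d.(0 + 0))\{b,c} → ··b··> m1, ··c··> m2
  m1 = (d.(0 + 0) + (0 + 0)\{b,c,d}) | c.(d.(0 + 0))\{b,c} → ··c··> m3, ··d··> m4
  m2 = b.(d.(0 + 0) + (0 + 0)\{b,c,d}) | (d.(0 + 0))\{b,c} → ··b··> m3, ··d··> m5
  m3 = (d.(0 + 0) + (0 + 0)\{b,c,d}) | (d.(0 + 0))\{b,c} → ··d··> m6, ··d··> m7
  m4 = (0 + 0) | c.(d.(0 + 0))\{b,c} → ··c··> m6
  m5 = b.(d.(0 + 0) + (0 + 0)\{b,c,d}) | (0 + 0)\{b,c} → ··b··> m7
  m6 = (0 + 0) | (d.(0 + 0))\{b,c} → ··d··> m8
  m7 = (d.(0 + 0) + (0 + 0)\{b,c,d}) | (0 + 0)\{b,c} → ··d··> m8
  m8 = (0 + 0) | (0 + 0)\{b,c} → stopped
LTS(Q): 9 reachable states
  n0 = b.(d.(0 + 0) + (0 + 0 + 0)\{b,c,d}) | c.(d.(0 + 0))\{b,c} → ··b··> n1, ··c··> n2
  n1 = (d.(0 + 0) + (0 + 0 + 0)\{b,c,d}) | c.(d.(0 + 0))\{b,c} → ··c··> n3, ··d··> n4
  n2 = b.(d.(0 + 0) + (0 + 0 + 0)\{b,c,d}) | (d.(0 + 0))\{b,c} → ··b··> n3, ··d··> n5
  n3 = (d.(0 + 0) + (0 + 0 + 0)\{b,c,d}) | (d.(0 + 0))\{b,c} → ··d··> n6, ··d··> n7
  n4 = (0 + 0) | c.(d.(0 + 0))\{b,c} → ··c··> n6
  n5 = b.(d.(0 + 0) + (0 + 0 + 0)\{b,c,d}) | (0 + 0)\{b,c} → ··b··> n7
  n6 = (0 + 0) | (d.(0 + 0))\{b,c} → ··d··> n8
  n7 = (d.(0 + 0) + (0 + 0 + 0)\{b,c,d}) | (0 + 0)\{b,c} → ··d··> n8
  n8 = (0 + 0) | (0 + 0)\{b,c} → stopped
Coarsest stable partition (strong bisimilarity classes):
  B0 = {m0, n0}
  B1 = {m1, n1}
  B2 = {m3, n3}
  B3 = {m6, m7, n6, n7}
  B4 = {m8, n8}
  B5 = {m4, n4}
  B6 = {m2, n2}
  B7 = {m5, n5}
m0 ∈ B0, n0 ∈ B0 → same block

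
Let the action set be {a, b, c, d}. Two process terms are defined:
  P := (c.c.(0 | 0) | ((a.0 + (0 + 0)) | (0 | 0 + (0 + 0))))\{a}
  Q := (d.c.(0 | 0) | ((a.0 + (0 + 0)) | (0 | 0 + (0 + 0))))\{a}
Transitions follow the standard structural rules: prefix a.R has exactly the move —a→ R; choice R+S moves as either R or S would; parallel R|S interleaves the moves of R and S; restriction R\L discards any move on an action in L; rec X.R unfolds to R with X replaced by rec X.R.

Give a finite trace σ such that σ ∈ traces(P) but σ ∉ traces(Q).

LTS(P): 3 reachable states
  u0 = (c.c.(0 | 0) | ((a.0 + (0 + 0)) | (0 | 0 + (0 + 0))))\{a} → --c--▸ u1
  u1 = (c.(0 | 0) | ((a.0 + (0 + 0)) | (0 | 0 + (0 + 0))))\{a} → --c--▸ u2
  u2 = (0 | 0 | ((a.0 + (0 + 0)) | (0 | 0 + (0 + 0))))\{a} → ∅
LTS(Q): 3 reachable states
  v0 = (d.c.(0 | 0) | ((a.0 + (0 + 0)) | (0 | 0 + (0 + 0))))\{a} → --d--▸ v1
  v1 = (c.(0 | 0) | ((a.0 + (0 + 0)) | (0 | 0 + (0 + 0))))\{a} → --c--▸ v2
  v2 = (0 | 0 | ((a.0 + (0 + 0)) | (0 | 0 + (0 + 0))))\{a} → ∅
Executing c from P (initial set {u0}):
  after c @ step 1: {u1}
  — P admits the full trace.
Executing c from Q (initial set {v0}):
  after c @ step 1: ∅ (Q stuck)

c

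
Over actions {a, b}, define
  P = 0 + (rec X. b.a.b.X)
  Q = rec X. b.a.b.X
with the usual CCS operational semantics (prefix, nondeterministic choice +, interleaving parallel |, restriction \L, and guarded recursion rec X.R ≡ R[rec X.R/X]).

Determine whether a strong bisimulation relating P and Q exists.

P's transition system — 4 states:
  p0 = 0 + (rec X. b.a.b.X) → =b=> p1
  p1 = a.b.(rec X. b.a.b.X) → =a=> p2
  p2 = b.(rec X. b.a.b.X) → =b=> p3
  p3 = rec X. b.a.b.X → =b=> p1
Q's transition system — 3 states:
  q0 = rec X. b.a.b.X → =b=> q1
  q1 = a.b.(rec X. b.a.b.X) → =a=> q2
  q2 = b.(rec X. b.a.b.X) → =b=> q0
Coarsest stable partition (strong bisimilarity classes):
  B0 = {p0, p3, q0}
  B1 = {p1, q1}
  B2 = {p2, q2}
p0 ∈ B0, q0 ∈ B0 → same block

bisimilar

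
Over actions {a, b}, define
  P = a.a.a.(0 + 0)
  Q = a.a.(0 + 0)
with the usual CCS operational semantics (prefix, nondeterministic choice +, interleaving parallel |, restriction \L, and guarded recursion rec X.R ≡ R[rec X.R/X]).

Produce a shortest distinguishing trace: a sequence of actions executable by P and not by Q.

LTS(P): 4 reachable states
  p0 = a.a.a.(0 + 0) → ··a··> p1
  p1 = a.a.(0 + 0) → ··a··> p2
  p2 = a.(0 + 0) → ··a··> p3
  p3 = 0 + 0 → (no moves)
LTS(Q): 3 reachable states
  q0 = a.a.(0 + 0) → ··a··> q1
  q1 = a.(0 + 0) → ··a··> q2
  q2 = 0 + 0 → (no moves)
Executing aaa from P (initial set {p0}):
  [1] a ⇒ {p1}
  [2] a ⇒ {p2}
  [3] a ⇒ {p3}
  — P admits the full trace.
Executing aaa from Q (initial set {q0}):
  [1] a ⇒ {q1}
  [2] a ⇒ {q2}
  [3] a ⇒ ∅ (Q stuck)

aaa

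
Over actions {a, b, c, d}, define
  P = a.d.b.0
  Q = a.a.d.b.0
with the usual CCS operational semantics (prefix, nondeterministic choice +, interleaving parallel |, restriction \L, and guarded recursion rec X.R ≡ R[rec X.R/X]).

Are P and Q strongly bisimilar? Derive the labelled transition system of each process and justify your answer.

LTS(P): 4 reachable states
  s0 = a.d.b.0 → --a--▸ s1
  s1 = d.b.0 → --d--▸ s2
  s2 = b.0 → --b--▸ s3
  s3 = 0 → stopped
LTS(Q): 5 reachable states
  t0 = a.a.d.b.0 → --a--▸ t1
  t1 = a.d.b.0 → --a--▸ t2
  t2 = d.b.0 → --d--▸ t3
  t3 = b.0 → --b--▸ t4
  t4 = 0 → stopped
Coarsest stable partition (strong bisimilarity classes):
  B0 = {s0, t1}
  B1 = {s1, t2}
  B2 = {s2, t3}
  B3 = {s3, t4}
  B4 = {t0}
s0 ∈ B0, t0 ∈ B4 → different blocks

NO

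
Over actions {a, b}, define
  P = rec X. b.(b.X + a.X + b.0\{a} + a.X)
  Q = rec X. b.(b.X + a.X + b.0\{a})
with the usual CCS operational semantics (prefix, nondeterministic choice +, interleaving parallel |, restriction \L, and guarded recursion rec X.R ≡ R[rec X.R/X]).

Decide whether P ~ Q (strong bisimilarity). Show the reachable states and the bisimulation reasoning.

bisimilar

Reachable graph of P (3 states):
  s0 = rec X. b.(b.X + a.X + b.0\{a} + a.X) → -b-> s1
  s1 = b.(rec X. b.(b.X + a.X + b.0\{a} + a.X)) + a.(rec X. b.(b.X + a.X + b.0\{a} + a.X)) + b.0\{a} + a.(rec X. b.(b.X + a.X + b.0\{a} + a.X)) → -a-> s0, -b-> s0, -b-> s2
  s2 = 0\{a} → ∅
Reachable graph of Q (3 states):
  t0 = rec X. b.(b.X + a.X + b.0\{a}) → -b-> t1
  t1 = b.(rec X. b.(b.X + a.X + b.0\{a})) + a.(rec X. b.(b.X + a.X + b.0\{a})) + b.0\{a} → -a-> t0, -b-> t0, -b-> t2
  t2 = 0\{a} → ∅
Bisimilarity quotient blocks:
  B0 = {s0, t0}
  B1 = {s1, t1}
  B2 = {s2, t2}
s0 ∈ B0, t0 ∈ B0 → same block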